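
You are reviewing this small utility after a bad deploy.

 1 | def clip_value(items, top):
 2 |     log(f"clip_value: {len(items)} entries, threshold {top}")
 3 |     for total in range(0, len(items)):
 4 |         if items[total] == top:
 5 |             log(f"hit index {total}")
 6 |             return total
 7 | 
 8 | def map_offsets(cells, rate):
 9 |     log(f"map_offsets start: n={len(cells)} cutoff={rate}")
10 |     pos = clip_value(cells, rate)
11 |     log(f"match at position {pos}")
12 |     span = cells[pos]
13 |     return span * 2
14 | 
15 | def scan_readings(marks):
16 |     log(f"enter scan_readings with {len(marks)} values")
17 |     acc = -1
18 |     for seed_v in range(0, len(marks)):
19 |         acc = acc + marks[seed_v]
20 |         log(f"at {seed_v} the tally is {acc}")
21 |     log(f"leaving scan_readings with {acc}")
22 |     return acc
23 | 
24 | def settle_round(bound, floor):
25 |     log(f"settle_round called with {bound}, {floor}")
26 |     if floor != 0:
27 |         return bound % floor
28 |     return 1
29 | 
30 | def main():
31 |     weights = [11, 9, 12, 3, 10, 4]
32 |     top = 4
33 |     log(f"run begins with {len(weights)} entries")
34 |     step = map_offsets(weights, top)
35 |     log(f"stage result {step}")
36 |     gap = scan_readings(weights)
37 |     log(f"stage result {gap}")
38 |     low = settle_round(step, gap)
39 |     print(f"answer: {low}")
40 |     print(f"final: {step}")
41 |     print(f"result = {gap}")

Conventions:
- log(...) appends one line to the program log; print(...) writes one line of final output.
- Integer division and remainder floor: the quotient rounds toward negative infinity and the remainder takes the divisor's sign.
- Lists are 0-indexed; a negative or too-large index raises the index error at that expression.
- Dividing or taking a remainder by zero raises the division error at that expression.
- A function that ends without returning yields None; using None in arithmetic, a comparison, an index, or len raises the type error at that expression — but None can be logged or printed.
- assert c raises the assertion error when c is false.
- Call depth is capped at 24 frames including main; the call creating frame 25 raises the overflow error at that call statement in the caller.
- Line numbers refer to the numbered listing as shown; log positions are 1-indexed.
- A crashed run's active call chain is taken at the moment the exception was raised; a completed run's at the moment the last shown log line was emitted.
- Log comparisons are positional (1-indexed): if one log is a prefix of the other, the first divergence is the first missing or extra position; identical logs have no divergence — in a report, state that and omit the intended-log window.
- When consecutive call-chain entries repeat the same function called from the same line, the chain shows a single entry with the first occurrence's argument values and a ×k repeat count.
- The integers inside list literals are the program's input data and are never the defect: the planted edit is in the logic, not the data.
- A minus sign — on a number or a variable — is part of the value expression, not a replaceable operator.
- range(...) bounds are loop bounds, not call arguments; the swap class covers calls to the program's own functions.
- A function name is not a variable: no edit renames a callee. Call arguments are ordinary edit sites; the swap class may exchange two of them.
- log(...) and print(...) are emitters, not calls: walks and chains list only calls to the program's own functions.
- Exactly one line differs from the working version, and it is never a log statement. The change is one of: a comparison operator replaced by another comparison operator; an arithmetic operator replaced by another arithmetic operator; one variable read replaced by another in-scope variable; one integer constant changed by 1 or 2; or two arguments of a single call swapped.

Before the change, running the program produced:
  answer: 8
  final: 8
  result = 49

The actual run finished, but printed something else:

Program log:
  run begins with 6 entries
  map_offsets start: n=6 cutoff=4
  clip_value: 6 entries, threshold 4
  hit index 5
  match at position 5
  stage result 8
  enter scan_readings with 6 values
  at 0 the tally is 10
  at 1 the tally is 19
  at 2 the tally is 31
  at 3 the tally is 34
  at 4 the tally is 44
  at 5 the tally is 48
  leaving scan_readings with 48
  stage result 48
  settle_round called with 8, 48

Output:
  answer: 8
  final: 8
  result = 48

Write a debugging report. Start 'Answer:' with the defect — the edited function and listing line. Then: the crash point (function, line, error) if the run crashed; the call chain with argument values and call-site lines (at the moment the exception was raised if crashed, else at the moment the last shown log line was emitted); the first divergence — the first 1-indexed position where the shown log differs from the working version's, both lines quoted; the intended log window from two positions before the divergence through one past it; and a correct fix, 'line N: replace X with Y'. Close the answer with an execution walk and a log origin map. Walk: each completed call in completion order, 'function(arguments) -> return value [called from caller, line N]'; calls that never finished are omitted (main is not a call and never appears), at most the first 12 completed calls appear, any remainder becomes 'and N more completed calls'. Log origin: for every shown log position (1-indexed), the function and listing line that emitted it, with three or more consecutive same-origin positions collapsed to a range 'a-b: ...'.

Answer: the defect is in scan_readings at line 17.
Key observation: Log line 8 is where behavior first shows: 'at 0 the tally is 10' appears instead of 'at 0 the tally is 11'.
Call chain: main -> settle_round(8, 48) (called at line 38).
First divergence: at position 8 the run shows 'at 0 the tally is 10' where the working version logs 'at 0 the tally is 11'.
Intended log window:
  6: stage result 8
  7: enter scan_readings with 6 values
  8: at 0 the tally is 11
  9: at 1 the tally is 20
Execution walk:
  clip_value([11, 9, 12, 3, 10, 4], 4) -> 5  [called from map_offsets, line 10]
  map_offsets([11, 9, 12, 3, 10, 4], 4) -> 8  [called from main, line 34]
  scan_readings([11, 9, 12, 3, 10, 4]) -> 48  [called from main, line 36]
  settle_round(8, 48) -> 8  [called from main, line 38]
Log origins:
  1: emitted by main (line 33)
  2: emitted by map_offsets (line 9)
  3: emitted by clip_value (line 2)
  4: emitted by clip_value (line 5)
  5: emitted by map_offsets (line 11)
  6: emitted by main (line 35)
  7: emitted by scan_readings (line 16)
  8-13: emitted by scan_readings (line 20)
  14: emitted by scan_readings (line 21)
  15: emitted by main (line 37)
  16: emitted by settle_round (line 25)
A correct fix: line 17: replace `-1` with `0`.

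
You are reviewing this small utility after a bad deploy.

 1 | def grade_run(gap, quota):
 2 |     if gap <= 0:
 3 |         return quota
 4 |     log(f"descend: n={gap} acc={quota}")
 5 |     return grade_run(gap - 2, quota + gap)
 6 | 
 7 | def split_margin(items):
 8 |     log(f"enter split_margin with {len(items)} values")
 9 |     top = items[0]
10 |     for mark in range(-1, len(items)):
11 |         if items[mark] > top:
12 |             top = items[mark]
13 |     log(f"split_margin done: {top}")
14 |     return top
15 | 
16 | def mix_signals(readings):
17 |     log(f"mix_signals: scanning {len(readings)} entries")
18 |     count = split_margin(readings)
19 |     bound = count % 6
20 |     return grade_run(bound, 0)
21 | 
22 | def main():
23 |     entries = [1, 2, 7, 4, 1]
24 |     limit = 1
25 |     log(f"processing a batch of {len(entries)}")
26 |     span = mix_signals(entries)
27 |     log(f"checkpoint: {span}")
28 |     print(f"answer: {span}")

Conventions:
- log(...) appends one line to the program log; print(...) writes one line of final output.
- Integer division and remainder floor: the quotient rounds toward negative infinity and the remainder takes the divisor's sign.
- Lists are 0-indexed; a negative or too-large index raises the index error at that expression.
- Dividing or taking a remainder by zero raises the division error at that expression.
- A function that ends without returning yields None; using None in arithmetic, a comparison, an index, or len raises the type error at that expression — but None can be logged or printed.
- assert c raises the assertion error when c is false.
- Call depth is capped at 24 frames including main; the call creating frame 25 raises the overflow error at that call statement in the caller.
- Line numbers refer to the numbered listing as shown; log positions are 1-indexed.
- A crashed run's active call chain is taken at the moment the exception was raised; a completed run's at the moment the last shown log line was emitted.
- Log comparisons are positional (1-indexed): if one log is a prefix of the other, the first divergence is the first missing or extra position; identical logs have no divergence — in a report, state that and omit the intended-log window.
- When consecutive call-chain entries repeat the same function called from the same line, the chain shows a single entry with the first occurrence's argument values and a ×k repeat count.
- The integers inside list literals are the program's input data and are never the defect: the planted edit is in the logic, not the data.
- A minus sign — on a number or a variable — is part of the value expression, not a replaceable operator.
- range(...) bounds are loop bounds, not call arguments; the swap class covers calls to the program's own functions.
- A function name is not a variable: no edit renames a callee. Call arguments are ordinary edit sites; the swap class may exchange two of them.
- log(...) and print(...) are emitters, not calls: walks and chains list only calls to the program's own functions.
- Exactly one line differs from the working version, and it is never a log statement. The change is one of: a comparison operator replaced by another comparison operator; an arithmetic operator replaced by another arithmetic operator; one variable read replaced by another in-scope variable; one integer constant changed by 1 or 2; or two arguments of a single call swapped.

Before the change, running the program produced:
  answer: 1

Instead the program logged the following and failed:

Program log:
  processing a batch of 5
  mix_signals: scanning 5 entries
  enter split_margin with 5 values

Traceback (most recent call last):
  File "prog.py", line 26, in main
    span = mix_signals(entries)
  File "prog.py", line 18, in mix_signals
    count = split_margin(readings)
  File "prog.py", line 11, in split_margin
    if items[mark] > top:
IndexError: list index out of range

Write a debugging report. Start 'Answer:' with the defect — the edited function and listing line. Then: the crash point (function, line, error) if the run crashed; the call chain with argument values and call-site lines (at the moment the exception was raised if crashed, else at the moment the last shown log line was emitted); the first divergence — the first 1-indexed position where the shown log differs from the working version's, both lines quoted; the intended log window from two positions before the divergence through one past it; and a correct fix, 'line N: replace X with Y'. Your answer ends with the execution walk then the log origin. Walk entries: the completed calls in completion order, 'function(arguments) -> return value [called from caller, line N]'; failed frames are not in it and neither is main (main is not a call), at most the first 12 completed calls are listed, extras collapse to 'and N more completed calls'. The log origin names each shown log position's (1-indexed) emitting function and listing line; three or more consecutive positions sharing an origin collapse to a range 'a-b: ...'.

Answer: the defect is in split_margin at line 10.
Key observation: The log ends early — 3 lines, where the working version next logs 'split_margin done: 7'.
Crash: split_margin, line 11, IndexError.
Call chain: main -> mix_signals([1, 2, 7, 4, 1]) (called at line 26) -> split_margin([1, 2, 7, 4, 1]) (called at line 18).
First divergence: position 4; the shown log stops at 3 lines while the working version next logs 'split_margin done: 7'.
Intended log window:
  2: mix_signals: scanning 5 entries
  3: enter split_margin with 5 values
  4: split_margin done: 7
  5: descend: n=1 acc=0
Execution walk:
  (no call completed)
Log origin:
  1: from main, line 25
  2: from mix_signals, line 17
  3: from split_margin, line 8
A correct fix: line 10: replace `-1` with `1`.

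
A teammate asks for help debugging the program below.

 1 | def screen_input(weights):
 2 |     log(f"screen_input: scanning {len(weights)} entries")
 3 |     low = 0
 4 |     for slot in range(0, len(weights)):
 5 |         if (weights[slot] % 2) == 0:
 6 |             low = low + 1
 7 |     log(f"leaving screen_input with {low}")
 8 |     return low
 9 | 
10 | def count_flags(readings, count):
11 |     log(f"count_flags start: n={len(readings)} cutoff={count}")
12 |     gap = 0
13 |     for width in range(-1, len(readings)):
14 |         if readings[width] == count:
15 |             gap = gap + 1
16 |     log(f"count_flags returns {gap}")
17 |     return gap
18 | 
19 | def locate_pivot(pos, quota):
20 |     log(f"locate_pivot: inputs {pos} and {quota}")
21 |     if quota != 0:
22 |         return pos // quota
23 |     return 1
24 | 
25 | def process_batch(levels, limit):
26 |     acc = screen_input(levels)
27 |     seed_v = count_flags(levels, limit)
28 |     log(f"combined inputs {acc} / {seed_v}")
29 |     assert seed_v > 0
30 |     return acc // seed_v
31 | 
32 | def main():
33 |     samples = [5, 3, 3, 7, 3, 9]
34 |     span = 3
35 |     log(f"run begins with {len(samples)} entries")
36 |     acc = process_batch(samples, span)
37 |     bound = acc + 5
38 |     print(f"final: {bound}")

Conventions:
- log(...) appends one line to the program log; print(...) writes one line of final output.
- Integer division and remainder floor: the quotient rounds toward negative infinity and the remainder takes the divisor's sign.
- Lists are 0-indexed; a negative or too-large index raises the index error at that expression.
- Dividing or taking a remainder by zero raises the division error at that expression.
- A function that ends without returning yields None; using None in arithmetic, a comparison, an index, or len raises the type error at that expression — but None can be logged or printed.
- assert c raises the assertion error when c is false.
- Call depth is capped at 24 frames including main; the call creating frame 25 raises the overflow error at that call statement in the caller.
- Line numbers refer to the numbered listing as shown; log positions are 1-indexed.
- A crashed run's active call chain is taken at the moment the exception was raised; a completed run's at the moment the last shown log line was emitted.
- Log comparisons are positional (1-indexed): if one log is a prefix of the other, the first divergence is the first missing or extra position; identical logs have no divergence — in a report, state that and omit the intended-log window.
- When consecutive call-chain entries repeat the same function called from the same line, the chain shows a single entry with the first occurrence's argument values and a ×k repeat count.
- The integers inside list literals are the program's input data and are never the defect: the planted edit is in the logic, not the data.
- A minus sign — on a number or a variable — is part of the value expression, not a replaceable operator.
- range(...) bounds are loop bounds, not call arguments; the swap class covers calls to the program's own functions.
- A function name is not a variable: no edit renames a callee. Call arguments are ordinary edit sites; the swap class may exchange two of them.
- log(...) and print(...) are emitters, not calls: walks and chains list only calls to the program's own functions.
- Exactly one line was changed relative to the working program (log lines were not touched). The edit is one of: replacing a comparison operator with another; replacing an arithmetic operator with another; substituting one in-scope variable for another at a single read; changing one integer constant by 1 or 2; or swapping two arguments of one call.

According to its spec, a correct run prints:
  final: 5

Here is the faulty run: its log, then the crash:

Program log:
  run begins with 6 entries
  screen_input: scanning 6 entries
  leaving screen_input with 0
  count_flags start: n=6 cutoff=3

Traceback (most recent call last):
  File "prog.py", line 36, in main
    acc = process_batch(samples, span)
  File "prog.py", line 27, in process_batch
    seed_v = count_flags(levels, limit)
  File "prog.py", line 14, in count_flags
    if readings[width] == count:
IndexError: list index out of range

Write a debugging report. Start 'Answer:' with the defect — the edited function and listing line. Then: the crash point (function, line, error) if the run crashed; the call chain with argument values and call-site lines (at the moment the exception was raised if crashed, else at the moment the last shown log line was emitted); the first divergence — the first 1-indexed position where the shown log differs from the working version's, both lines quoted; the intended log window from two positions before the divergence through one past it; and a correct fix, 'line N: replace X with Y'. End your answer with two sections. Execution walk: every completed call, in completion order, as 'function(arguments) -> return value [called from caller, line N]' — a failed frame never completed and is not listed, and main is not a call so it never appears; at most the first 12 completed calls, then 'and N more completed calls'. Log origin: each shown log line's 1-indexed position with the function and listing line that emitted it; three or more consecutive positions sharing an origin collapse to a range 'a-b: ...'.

Answer: the defect is in count_flags at line 13.
Key fact: After 4 matching log lines the faulty run goes silent, while the working version continues with 'count_flags returns 3'.
Crash: count_flags, line 14, IndexError.
Call chain: main -> process_batch([5, 3, 3, 7, 3, 9], 3) (called at line 36) -> count_flags([5, 3, 3, 7, 3, 9], 3) (called at line 27).
First divergence: position 5; the shown log stops at 4 lines while the working version next logs 'count_flags returns 3'.
Intended log window:
  3: leaving screen_input with 0
  4: count_flags start: n=6 cutoff=3
  5: count_flags returns 3
  6: combined inputs 0 / 3
Execution walk:
  screen_input([5, 3, 3, 7, 3, 9]) -> 0  [called from process_batch, line 26]
Log origin:
  1: emitted by main (line 35)
  2: emitted by screen_input (line 2)
  3: emitted by screen_input (line 7)
  4: emitted by count_flags (line 11)
A correct fix: line 13: replace `-1` with `0`.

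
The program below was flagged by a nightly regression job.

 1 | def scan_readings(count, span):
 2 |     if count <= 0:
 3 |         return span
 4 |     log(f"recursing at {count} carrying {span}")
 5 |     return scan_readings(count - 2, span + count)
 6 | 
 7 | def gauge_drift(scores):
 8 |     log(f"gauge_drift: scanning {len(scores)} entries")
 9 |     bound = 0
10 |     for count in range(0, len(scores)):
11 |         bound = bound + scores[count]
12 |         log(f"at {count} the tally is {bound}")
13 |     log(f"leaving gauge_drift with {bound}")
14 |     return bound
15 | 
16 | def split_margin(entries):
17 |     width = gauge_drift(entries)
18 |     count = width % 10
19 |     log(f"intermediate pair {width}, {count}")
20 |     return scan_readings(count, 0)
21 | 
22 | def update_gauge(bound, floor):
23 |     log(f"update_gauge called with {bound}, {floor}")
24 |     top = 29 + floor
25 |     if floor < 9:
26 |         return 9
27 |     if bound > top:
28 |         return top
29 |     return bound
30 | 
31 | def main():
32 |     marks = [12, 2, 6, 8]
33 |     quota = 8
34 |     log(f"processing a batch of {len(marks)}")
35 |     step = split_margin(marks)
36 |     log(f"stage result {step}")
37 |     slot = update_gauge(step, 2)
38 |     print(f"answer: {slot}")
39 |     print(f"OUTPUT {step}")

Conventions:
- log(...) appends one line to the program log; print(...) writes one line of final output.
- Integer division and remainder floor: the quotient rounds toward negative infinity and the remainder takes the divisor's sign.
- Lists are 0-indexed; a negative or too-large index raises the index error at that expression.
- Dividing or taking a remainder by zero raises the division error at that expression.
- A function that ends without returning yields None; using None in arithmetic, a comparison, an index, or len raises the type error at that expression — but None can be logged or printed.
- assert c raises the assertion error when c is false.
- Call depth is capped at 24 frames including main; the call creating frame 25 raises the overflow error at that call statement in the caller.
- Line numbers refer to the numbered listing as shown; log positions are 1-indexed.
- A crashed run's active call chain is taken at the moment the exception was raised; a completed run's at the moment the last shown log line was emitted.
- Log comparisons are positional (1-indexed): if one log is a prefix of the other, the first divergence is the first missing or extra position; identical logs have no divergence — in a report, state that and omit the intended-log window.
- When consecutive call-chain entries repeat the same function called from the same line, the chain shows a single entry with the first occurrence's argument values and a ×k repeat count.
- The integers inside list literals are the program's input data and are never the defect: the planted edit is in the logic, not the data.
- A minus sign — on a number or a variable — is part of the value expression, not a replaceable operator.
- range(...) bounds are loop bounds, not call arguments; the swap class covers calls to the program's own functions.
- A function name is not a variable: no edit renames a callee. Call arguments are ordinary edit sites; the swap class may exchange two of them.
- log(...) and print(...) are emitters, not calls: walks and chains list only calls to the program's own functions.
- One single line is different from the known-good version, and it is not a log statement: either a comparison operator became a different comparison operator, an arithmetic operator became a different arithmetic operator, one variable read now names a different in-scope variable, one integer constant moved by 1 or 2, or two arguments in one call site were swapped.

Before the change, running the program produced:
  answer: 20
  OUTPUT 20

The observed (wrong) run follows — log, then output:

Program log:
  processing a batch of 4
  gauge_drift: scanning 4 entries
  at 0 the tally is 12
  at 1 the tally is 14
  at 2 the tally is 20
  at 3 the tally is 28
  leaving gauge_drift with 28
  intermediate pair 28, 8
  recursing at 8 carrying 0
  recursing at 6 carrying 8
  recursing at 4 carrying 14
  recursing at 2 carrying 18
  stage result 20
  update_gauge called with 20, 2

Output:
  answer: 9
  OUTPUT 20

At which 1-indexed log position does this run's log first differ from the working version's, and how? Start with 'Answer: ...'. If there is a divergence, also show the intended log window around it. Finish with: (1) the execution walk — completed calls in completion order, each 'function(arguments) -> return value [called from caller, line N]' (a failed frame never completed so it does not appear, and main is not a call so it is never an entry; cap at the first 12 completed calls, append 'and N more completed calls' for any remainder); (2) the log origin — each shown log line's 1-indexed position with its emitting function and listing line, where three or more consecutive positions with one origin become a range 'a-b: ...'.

Answer: there is none — every log position agrees.
Execution walk:
  gauge_drift([12, 2, 6, 8]) -> 28  [called from split_margin, line 17]
  scan_readings(0, 20) -> 20  [called from scan_readings, line 5]
  scan_readings(2, 18) -> 20  [called from scan_readings, line 5]
  scan_readings(4, 14) -> 20  [called from scan_readings, line 5]
  scan_readings(6, 8) -> 20  [called from scan_readings, line 5]
  scan_readings(8, 0) -> 20  [called from split_margin, line 20]
  split_margin([12, 2, 6, 8]) -> 20  [called from main, line 35]
  update_gauge(20, 2) -> 9  [called from main, line 37]
Log origins:
  1: emitted by main (line 34)
  2: emitted by gauge_drift (line 8)
  3-6: emitted by gauge_drift (line 12)
  7: emitted by gauge_drift (line 13)
  8: emitted by split_margin (line 19)
  9-12: emitted by scan_readings (line 4)
  13: emitted by main (line 36)
  14: emitted by update_gauge (line 23)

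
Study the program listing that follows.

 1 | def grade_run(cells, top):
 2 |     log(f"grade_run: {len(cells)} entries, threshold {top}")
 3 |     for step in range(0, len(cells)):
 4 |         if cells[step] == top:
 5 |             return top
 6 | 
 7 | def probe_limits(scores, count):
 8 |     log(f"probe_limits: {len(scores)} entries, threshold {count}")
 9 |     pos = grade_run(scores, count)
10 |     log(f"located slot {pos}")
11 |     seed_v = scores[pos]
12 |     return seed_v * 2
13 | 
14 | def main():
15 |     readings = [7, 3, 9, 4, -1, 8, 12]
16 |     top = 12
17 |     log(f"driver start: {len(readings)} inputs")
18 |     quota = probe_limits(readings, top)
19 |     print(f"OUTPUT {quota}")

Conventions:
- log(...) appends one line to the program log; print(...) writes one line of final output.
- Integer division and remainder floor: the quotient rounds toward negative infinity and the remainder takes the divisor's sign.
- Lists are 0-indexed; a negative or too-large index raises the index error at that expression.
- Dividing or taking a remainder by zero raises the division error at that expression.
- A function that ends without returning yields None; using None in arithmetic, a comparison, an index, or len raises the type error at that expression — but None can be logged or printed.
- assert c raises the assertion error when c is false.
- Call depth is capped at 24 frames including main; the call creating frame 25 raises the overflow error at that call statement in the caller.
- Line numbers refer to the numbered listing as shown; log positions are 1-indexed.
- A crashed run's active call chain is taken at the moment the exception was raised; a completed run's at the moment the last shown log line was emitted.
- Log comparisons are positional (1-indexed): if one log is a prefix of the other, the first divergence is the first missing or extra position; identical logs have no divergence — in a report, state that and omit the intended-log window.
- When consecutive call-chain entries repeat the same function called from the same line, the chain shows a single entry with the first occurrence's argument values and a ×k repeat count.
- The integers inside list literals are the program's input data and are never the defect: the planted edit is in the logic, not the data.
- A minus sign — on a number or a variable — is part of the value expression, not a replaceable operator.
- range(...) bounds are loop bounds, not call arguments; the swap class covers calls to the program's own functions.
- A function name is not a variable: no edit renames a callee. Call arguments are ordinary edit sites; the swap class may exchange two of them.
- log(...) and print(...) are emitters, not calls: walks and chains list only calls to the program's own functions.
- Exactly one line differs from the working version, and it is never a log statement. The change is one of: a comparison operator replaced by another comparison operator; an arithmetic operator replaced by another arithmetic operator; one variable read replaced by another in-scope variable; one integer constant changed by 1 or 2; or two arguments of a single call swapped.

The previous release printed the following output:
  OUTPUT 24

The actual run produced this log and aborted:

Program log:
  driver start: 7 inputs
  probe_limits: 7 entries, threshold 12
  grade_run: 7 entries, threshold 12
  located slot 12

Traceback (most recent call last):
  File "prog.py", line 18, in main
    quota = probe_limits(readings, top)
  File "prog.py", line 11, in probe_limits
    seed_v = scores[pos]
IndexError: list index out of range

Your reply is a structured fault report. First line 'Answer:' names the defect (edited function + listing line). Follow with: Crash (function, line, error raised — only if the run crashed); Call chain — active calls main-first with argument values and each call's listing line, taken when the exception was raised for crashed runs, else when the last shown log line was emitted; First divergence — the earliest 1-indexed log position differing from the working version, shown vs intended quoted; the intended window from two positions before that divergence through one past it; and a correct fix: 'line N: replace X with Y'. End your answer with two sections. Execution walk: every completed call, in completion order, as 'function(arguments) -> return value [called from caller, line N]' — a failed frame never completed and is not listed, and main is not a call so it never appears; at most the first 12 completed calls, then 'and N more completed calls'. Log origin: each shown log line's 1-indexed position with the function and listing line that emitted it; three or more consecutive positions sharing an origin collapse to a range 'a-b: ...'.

Answer: the defect is in grade_run at line 5.
Key fact: The earliest visible damage is log position 4 — 'located slot 12' rather than the intended 'located slot 6'.
Crash: probe_limits, line 11, IndexError.
Call chain: main -> probe_limits([7, 3, 9, 4, -1, 8, 12], 12) (called at line 18).
First divergence: position 4 — shown 'located slot 12', intended 'located slot 6'.
Intended log window:
  2: probe_limits: 7 entries, threshold 12
  3: grade_run: 7 entries, threshold 12
  4: located slot 6
Execution walk:
  grade_run([7, 3, 9, 4, -1, 8, 12], 12) -> 12  [called from probe_limits, line 9]
Origin of each log line:
  1: from main, line 17
  2: from probe_limits, line 8
  3: from grade_run, line 2
  4: from probe_limits, line 10
A correct fix: line 5: replace `top` with `step`.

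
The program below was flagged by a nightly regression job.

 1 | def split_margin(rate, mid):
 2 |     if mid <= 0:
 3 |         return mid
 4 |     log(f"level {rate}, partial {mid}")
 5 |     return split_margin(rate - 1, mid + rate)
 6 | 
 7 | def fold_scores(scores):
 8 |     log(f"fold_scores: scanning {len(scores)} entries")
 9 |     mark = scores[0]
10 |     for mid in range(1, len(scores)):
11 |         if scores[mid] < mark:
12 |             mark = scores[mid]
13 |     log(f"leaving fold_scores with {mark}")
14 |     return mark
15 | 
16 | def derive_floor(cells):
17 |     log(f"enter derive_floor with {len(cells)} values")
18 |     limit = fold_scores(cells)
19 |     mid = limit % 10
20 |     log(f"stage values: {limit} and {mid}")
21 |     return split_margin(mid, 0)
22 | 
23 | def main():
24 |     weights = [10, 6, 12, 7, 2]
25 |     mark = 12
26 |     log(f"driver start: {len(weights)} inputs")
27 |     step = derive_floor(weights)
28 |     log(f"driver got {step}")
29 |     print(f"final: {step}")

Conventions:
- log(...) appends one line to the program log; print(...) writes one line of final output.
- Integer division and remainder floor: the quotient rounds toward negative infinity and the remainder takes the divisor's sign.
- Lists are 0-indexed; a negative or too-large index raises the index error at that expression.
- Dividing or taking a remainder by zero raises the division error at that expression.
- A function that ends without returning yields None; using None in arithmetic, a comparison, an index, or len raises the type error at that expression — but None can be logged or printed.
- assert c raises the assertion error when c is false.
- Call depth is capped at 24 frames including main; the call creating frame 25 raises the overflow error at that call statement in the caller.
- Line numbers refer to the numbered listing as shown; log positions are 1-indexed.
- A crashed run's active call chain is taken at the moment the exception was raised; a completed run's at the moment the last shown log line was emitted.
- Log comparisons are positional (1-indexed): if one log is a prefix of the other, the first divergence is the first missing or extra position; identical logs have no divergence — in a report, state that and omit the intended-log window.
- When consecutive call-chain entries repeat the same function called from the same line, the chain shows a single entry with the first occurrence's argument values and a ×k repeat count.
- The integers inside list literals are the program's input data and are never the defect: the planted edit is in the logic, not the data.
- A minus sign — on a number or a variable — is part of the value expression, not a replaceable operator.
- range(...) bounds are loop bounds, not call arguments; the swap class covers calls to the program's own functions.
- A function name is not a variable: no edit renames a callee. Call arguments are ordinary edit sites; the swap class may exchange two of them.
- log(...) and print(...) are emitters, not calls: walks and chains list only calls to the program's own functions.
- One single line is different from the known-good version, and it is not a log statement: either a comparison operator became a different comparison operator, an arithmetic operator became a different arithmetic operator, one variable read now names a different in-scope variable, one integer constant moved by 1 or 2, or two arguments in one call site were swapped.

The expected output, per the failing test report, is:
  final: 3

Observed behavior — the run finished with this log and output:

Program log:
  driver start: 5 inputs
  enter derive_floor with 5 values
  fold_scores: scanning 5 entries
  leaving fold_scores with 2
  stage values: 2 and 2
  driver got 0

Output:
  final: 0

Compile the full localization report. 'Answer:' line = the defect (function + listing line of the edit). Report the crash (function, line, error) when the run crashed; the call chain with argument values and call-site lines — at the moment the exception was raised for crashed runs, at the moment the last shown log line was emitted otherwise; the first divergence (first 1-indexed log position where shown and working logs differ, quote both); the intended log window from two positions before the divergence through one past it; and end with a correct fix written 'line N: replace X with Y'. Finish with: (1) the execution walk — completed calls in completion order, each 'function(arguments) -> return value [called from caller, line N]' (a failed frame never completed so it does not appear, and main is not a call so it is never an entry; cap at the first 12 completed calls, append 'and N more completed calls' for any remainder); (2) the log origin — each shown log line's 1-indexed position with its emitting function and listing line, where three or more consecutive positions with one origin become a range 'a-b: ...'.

Answer: the defect is in split_margin at line 2.
Core observation: Log line 6 is where behavior first shows: 'driver got 0' appears instead of 'level 2, partial 0'.
Call chain: main.
First divergence: position 6; shown 'driver got 0' vs intended 'level 2, partial 0'.
Intended log window:
  4: leaving fold_scores with 2
  5: stage values: 2 and 2
  6: level 2, partial 0
  7: level 1, partial 2
Execution walk:
  fold_scores([10, 6, 12, 7, 2]) -> 2  [called from derive_floor, line 18]
  split_margin(2, 0) -> 0  [called from derive_floor, line 21]
  derive_floor([10, 6, 12, 7, 2]) -> 0  [called from main, line 27]
Log origins:
  1 — main, line 26
  2 — derive_floor, line 17
  3 — fold_scores, line 8
  4 — fold_scores, line 13
  5 — derive_floor, line 20
  6 — main, line 28
A correct fix: line 2: replace `mid` with `rate`.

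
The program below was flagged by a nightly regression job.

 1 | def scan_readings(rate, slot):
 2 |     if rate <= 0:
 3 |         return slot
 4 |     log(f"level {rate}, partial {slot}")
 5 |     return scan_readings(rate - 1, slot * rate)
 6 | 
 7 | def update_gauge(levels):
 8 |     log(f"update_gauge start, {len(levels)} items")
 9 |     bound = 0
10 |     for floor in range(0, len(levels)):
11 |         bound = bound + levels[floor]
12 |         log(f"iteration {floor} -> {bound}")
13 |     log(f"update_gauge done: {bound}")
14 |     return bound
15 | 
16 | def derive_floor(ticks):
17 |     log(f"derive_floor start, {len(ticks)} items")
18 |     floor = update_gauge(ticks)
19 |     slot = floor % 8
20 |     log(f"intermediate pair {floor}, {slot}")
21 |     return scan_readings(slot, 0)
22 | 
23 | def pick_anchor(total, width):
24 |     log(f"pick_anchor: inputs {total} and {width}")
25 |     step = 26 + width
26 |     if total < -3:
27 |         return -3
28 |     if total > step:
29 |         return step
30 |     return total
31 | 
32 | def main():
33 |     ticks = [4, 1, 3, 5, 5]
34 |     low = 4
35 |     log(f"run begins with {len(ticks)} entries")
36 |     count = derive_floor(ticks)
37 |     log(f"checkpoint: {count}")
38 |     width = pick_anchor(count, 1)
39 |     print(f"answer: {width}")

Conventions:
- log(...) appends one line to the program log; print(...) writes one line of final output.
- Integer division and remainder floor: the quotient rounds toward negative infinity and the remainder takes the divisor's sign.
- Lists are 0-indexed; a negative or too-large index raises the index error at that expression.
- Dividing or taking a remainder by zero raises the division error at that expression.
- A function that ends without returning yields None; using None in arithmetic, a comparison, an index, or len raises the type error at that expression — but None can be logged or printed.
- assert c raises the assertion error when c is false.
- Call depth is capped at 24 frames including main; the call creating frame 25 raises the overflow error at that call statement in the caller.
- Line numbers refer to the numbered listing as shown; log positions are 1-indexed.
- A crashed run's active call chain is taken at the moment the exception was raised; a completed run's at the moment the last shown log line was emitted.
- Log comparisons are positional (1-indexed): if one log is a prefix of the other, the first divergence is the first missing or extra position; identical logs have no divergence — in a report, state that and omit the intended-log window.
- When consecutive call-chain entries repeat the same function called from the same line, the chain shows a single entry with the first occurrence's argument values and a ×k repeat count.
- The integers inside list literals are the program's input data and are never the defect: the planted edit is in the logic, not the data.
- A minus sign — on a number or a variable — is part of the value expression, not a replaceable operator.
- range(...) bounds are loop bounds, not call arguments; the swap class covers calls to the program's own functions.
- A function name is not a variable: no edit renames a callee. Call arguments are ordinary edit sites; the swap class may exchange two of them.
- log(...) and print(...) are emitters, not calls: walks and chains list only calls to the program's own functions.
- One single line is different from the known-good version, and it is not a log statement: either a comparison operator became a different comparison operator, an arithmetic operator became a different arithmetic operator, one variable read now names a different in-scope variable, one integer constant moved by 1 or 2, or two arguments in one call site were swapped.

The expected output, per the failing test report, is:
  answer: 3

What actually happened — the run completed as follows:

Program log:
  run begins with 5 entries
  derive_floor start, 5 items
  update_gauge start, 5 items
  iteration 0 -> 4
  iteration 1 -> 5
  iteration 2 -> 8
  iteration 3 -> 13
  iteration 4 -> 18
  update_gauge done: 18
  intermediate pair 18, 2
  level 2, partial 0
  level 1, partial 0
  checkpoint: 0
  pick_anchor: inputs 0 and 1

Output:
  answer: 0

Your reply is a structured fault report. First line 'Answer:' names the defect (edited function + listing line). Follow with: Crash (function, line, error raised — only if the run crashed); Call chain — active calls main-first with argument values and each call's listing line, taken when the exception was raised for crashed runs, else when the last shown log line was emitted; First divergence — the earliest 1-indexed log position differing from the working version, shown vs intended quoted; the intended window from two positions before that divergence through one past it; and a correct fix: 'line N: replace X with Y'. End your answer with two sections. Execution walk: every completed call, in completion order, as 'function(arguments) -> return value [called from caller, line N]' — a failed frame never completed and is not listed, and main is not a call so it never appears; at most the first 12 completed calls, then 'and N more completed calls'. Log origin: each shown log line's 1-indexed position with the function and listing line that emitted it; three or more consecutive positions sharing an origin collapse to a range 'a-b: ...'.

Answer: the defect is in scan_readings at line 5.
Key observation: Log line 12 is where behavior first shows: 'level 1, partial 0' appears instead of 'level 1, partial 2'.
Call chain: main -> pick_anchor(0, 1) (called at line 38).
First divergence: position 12; shown 'level 1, partial 0' vs intended 'level 1, partial 2'.
Intended log window:
  10: intermediate pair 18, 2
  11: level 2, partial 0
  12: level 1, partial 2
  13: checkpoint: 3
Execution walk:
  update_gauge([4, 1, 3, 5, 5]) -> 18  [called from derive_floor, line 18]
  scan_readings(0, 0) -> 0  [called from scan_readings, line 5]
  scan_readings(1, 0) -> 0  [called from scan_readings, line 5]
  scan_readings(2, 0) -> 0  [called from derive_floor, line 21]
  derive_floor([4, 1, 3, 5, 5]) -> 0  [called from main, line 36]
  pick_anchor(0, 1) -> 0  [called from main, line 38]
Log line origins:
  1: emitted by main (line 35)
  2: emitted by derive_floor (line 17)
  3: emitted by update_gauge (line 8)
  4-8: emitted by update_gauge (line 12)
  9: emitted by update_gauge (line 13)
  10: emitted by derive_floor (line 20)
  11: emitted by scan_readings (line 4)
  12: emitted by scan_readings (line 4)
  13: emitted by main (line 37)
  14: emitted by pick_anchor (line 24)
A correct fix: line 5: replace `*` with `+`.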